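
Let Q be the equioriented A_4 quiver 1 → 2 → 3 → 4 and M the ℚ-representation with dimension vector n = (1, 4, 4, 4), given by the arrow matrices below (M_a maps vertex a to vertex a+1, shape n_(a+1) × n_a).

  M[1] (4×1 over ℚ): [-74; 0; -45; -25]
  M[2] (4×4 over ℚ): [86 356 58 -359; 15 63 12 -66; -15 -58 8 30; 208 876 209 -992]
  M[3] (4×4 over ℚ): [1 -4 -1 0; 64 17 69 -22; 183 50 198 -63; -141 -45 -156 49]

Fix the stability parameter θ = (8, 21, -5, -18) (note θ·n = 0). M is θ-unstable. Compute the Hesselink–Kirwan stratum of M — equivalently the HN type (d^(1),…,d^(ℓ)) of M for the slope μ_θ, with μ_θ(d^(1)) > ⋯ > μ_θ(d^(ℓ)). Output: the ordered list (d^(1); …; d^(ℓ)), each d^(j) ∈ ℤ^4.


Interval decomposition of M: I[1,4], I[2,4]^3.
HN type (ℓ=2): μ^(1)=3/2; μ^(2)=-2/3

((1, 1, 1, 1); (0, 3, 3, 3))


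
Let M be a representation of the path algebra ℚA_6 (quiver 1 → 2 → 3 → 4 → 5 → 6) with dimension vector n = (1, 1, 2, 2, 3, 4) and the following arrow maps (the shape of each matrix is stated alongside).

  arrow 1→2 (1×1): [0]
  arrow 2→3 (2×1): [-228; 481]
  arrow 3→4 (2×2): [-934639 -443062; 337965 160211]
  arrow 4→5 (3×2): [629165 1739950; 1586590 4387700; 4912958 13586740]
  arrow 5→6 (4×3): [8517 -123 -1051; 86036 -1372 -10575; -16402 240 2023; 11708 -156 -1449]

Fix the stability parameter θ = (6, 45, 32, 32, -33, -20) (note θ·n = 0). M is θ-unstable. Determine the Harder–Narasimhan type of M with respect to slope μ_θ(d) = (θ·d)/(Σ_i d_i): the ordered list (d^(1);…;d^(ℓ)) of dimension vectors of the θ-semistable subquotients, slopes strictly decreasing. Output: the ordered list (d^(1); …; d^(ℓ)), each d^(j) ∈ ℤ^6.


Barcode: M ≅ I[1,1], I[2,4], I[3,6], I[5,6]^2, I[6,6]. HN layers by μ_θ (5 steps, strictly decreasing):
  μ^(1)=109/3; μ^(2)=6; μ^(3)=11/4; μ^(4)=-20; μ^(5)=-33

((0, 1, 1, 1, 0, 0); (1, 0, 0, 0, 0, 0); (0, 0, 1, 1, 1, 1); (0, 0, 0, 0, 0, 3); (0, 0, 0, 0, 2, 0))


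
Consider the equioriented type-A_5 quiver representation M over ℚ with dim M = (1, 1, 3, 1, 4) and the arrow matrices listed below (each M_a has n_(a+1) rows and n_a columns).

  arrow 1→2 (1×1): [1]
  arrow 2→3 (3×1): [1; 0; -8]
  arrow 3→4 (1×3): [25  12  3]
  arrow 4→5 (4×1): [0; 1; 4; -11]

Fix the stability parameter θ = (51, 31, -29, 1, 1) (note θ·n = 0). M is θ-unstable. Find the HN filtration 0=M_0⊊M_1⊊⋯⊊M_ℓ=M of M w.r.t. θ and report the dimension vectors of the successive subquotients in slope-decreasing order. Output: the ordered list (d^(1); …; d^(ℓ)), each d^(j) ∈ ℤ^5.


Via rank(M_{q-1}∘⋯∘M_p): M ≅ I[1,5], I[3,3]^2, I[5,5]^3.
μ_θ-semistable layers: μ^(1)=11; μ^(2)=1; μ^(3)=-29

((1, 1, 1, 1, 1); (0, 0, 0, 0, 3); (0, 0, 2, 0, 0))


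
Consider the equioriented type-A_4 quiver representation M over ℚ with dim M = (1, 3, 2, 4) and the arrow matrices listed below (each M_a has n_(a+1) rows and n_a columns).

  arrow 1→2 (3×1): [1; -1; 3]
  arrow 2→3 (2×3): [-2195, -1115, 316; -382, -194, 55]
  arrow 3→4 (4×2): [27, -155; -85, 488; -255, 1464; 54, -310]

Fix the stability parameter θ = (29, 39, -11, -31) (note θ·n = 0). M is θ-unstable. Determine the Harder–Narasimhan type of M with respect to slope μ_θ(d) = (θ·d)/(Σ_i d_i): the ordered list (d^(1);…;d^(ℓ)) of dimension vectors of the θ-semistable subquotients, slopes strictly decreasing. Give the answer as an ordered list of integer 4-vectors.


Barcode: M ≅ I[1,4], I[2,2], I[2,4], I[4,4]^2. HN layers by μ_θ (4 steps, strictly decreasing):
  μ^(1)=39; μ^(2)=13/2; μ^(3)=-1; μ^(4)=-31

((0, 1, 0, 0); (1, 1, 1, 1); (0, 1, 1, 1); (0, 0, 0, 2))


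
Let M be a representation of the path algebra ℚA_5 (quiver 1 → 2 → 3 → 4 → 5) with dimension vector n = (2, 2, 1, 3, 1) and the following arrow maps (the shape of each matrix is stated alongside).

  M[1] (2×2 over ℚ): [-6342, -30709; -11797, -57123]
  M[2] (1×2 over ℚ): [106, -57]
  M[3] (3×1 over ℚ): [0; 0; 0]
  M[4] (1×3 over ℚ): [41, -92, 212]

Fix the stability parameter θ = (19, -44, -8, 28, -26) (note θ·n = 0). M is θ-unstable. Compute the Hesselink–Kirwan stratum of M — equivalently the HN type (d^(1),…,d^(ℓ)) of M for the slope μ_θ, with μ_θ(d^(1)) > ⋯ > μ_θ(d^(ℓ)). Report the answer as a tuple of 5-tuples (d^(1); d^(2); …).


Interval decomposition of M: I[1,2], I[1,3], I[4,4]^2, I[4,5].
HN type (ℓ=4): μ^(1)=28; μ^(2)=1; μ^(3)=-8; μ^(4)=-25/2

((0, 0, 0, 2, 0); (0, 0, 0, 1, 1); (0, 0, 1, 0, 0); (2, 2, 0, 0, 0))


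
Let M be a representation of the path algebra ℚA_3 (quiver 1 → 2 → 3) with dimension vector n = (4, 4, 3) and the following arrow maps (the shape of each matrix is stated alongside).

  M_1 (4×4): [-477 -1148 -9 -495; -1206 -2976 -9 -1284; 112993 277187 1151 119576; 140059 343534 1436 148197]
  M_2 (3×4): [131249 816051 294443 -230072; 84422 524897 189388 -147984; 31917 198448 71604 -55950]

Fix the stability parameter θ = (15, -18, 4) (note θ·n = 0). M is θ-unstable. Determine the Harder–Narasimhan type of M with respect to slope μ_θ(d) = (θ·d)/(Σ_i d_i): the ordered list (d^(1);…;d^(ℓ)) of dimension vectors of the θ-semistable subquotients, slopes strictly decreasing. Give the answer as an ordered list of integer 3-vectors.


Interval decomposition of M: I[1,1], I[1,3]^3, I[2,2].
HN type (ℓ=4): μ^(1)=15; μ^(2)=4; μ^(3)=-3/2; μ^(4)=-18

((1, 0, 0); (0, 0, 3); (3, 3, 0); (0, 1, 0))


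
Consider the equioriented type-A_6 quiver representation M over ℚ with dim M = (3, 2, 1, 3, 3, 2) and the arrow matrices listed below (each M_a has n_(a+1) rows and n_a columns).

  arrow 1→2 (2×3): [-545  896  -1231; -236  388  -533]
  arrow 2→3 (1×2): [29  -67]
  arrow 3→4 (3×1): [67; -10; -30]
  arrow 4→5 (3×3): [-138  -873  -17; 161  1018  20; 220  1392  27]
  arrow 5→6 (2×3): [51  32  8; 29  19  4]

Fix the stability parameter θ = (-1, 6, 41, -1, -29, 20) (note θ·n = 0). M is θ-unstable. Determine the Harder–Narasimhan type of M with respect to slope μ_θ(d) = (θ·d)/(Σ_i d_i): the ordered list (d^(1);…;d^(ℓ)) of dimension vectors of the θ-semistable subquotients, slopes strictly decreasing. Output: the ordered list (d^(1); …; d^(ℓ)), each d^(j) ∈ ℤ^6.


Barcode: M ≅ I[1,1], I[1,2], I[1,6], I[4,5], I[4,6]. HN layers by μ_θ (5 steps, strictly decreasing):
  μ^(1)=20; μ^(2)=6; μ^(3)=17/4; μ^(4)=-1; μ^(5)=-15

((0, 0, 0, 0, 0, 2); (0, 1, 0, 0, 0, 0); (0, 1, 1, 1, 1, 0); (3, 0, 0, 0, 0, 0); (0, 0, 0, 2, 2, 0))


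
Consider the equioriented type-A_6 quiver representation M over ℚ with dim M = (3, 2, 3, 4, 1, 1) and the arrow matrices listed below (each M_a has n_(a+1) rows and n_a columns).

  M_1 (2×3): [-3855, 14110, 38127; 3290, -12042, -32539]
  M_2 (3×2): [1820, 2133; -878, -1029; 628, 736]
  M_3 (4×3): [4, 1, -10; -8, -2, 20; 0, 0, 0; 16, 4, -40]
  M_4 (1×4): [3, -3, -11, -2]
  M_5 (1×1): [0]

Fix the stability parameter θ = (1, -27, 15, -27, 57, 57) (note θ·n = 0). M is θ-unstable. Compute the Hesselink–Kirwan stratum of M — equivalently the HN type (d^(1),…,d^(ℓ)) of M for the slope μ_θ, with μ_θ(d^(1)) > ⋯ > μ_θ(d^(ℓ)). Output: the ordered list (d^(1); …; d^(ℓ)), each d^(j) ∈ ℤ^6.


Via rank(M_{q-1}∘⋯∘M_p): M ≅ I[1,1], I[1,3], I[1,5], I[3,3], I[4,4]^3, I[6,6].
μ_θ-semistable layers: μ^(1)=57; μ^(2)=15; μ^(3)=1; μ^(4)=-6; μ^(5)=-13; μ^(6)=-27

((0, 0, 0, 0, 1, 1); (0, 0, 2, 0, 0, 0); (1, 0, 0, 0, 0, 0); (0, 0, 1, 1, 0, 0); (2, 2, 0, 0, 0, 0); (0, 0, 0, 3, 0, 0))


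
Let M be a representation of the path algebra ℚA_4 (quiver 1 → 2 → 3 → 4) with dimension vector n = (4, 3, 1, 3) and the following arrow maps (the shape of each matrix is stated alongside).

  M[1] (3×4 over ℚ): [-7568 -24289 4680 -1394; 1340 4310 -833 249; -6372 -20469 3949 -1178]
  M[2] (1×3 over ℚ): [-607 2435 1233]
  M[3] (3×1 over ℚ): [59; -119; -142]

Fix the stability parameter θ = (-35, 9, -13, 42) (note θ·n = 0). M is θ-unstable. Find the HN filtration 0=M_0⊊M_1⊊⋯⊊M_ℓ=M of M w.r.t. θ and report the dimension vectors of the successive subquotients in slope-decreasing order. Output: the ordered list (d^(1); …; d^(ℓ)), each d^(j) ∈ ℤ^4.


Via rank(M_{q-1}∘⋯∘M_p): M ≅ I[1,1], I[1,2]^2, I[1,4], I[4,4]^2.
μ_θ-semistable layers: μ^(1)=42; μ^(2)=9; μ^(3)=-2; μ^(4)=-35

((0, 0, 0, 3); (0, 2, 0, 0); (0, 1, 1, 0); (4, 0, 0, 0))


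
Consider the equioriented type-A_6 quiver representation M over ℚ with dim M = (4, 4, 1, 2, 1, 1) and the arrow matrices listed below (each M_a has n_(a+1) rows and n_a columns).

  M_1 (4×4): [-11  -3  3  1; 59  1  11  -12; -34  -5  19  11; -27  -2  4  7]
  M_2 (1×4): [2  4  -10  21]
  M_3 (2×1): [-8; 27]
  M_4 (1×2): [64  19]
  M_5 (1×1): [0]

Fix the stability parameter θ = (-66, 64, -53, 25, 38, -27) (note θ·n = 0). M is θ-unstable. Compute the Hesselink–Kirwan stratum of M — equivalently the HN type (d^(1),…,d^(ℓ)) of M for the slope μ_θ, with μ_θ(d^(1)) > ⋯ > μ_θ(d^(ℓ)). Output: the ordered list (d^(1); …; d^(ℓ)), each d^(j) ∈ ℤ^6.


Barcode: M ≅ I[1,2]^3, I[1,5], I[4,4], I[6,6]. HN layers by μ_θ (6 steps, strictly decreasing):
  μ^(1)=64; μ^(2)=38; μ^(3)=25; μ^(4)=11/2; μ^(5)=-27; μ^(6)=-66

((0, 3, 0, 0, 0, 0); (0, 0, 0, 0, 1, 0); (0, 0, 0, 2, 0, 0); (0, 1, 1, 0, 0, 0); (0, 0, 0, 0, 0, 1); (4, 0, 0, 0, 0, 0))


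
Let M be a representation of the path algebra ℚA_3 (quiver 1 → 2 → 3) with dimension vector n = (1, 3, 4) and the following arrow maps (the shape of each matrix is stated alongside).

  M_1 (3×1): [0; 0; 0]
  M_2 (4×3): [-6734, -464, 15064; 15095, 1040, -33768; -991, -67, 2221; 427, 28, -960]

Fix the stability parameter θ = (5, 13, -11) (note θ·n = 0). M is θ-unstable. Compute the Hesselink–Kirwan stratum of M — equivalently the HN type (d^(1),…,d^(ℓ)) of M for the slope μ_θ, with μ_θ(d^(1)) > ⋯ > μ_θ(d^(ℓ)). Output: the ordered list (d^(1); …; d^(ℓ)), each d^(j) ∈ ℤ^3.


Via rank(M_{q-1}∘⋯∘M_p): M ≅ I[1,1], I[2,3]^3, I[3,3].
μ_θ-semistable layers: μ^(1)=5; μ^(2)=1; μ^(3)=-11

((1, 0, 0); (0, 3, 3); (0, 0, 1))


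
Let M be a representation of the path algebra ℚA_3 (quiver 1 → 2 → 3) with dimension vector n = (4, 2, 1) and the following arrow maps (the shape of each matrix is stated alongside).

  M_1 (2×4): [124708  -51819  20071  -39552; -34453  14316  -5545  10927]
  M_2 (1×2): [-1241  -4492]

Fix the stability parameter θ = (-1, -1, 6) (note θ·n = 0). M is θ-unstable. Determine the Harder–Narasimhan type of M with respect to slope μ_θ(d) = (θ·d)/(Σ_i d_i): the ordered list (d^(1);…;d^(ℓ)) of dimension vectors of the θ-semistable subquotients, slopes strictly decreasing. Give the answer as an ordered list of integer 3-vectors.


Interval decomposition of M: I[1,1]^2, I[1,2], I[1,3].
HN type (ℓ=2): μ^(1)=6; μ^(2)=-1

((0, 0, 1); (4, 2, 0))


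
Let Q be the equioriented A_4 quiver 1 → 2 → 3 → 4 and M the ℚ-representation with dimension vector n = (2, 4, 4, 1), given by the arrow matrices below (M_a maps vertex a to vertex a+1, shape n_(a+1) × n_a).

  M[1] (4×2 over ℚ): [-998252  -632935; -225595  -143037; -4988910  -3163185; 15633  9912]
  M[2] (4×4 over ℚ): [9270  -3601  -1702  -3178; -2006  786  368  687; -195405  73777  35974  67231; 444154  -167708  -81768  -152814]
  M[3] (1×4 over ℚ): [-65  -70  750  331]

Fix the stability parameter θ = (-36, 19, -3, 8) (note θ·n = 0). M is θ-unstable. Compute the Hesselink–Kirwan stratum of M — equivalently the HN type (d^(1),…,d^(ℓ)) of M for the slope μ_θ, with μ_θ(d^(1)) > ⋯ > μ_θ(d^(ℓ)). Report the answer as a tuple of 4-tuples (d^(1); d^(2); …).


Interval decomposition of M: I[1,3], I[1,4], I[2,2], I[2,3], I[3,3].
HN type (ℓ=4): μ^(1)=19; μ^(2)=8; μ^(3)=-3; μ^(4)=-36

((0, 1, 0, 0); (0, 3, 3, 1); (0, 0, 1, 0); (2, 0, 0, 0))


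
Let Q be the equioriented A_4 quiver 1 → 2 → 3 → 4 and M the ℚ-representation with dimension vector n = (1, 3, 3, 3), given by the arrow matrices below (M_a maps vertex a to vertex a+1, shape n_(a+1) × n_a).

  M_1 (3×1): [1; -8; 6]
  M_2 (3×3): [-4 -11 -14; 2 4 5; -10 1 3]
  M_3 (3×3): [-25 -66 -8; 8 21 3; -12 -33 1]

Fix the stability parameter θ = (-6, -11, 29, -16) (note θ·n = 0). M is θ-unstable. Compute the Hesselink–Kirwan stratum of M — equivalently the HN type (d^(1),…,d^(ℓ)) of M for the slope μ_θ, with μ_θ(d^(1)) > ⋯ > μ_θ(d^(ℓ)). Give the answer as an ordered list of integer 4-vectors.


Via rank(M_{q-1}∘⋯∘M_p): M ≅ I[1,2], I[2,4]^2, I[3,3], I[4,4].
μ_θ-semistable layers: μ^(1)=29; μ^(2)=13/2; μ^(3)=-17/2; μ^(4)=-11; μ^(5)=-16

((0, 0, 1, 0); (0, 0, 2, 2); (1, 1, 0, 0); (0, 2, 0, 0); (0, 0, 0, 1))


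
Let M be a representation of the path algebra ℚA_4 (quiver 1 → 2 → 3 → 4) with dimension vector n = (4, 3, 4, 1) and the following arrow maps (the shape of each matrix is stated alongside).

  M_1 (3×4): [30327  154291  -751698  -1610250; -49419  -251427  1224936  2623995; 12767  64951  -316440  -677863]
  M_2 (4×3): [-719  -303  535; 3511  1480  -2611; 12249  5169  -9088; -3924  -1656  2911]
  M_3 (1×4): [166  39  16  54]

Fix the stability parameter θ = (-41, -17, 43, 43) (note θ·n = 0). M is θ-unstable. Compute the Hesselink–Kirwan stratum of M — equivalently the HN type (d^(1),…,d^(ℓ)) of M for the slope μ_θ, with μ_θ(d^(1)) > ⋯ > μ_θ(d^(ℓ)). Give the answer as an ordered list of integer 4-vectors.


Barcode: M ≅ I[1,1]^2, I[1,3], I[1,4], I[2,3], I[3,3]. HN layers by μ_θ (3 steps, strictly decreasing):
  μ^(1)=43; μ^(2)=-17; μ^(3)=-41

((0, 0, 4, 1); (0, 3, 0, 0); (4, 0, 0, 0))


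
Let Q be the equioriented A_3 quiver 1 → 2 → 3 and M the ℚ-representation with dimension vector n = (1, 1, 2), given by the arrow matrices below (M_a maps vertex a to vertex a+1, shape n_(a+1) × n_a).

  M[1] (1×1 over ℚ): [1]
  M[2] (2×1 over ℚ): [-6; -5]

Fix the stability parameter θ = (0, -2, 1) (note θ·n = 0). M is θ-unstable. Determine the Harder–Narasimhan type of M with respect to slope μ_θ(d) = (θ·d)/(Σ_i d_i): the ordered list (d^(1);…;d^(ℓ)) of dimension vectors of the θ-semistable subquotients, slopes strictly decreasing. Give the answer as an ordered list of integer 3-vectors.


Via rank(M_{q-1}∘⋯∘M_p): M ≅ I[1,3], I[3,3].
μ_θ-semistable layers: μ^(1)=1; μ^(2)=-1

((0, 0, 2); (1, 1, 0))


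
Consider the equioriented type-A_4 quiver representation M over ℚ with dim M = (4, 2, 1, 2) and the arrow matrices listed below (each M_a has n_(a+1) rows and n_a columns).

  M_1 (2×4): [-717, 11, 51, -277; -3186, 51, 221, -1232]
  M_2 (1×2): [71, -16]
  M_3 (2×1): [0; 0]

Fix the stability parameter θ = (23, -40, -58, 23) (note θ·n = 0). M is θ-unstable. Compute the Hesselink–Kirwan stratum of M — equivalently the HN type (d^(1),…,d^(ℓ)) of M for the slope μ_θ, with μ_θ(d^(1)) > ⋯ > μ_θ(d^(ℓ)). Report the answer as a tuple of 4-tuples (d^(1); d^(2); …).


Interval decomposition of M: I[1,1]^2, I[1,2], I[1,3], I[4,4]^2.
HN type (ℓ=3): μ^(1)=23; μ^(2)=-17/2; μ^(3)=-25

((2, 0, 0, 2); (1, 1, 0, 0); (1, 1, 1, 0))


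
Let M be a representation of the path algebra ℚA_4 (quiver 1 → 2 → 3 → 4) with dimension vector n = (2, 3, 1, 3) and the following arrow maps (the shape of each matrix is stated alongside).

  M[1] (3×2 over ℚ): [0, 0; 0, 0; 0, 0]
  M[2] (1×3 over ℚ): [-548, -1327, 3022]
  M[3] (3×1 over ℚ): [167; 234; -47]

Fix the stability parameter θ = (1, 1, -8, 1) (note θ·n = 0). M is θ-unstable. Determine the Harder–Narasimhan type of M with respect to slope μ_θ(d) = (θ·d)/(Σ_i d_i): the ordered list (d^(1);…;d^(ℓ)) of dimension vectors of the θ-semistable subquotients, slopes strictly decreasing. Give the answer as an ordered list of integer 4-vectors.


Interval decomposition of M: I[1,1]^2, I[2,2]^2, I[2,4], I[4,4]^2.
HN type (ℓ=2): μ^(1)=1; μ^(2)=-7/2

((2, 2, 0, 3); (0, 1, 1, 0))


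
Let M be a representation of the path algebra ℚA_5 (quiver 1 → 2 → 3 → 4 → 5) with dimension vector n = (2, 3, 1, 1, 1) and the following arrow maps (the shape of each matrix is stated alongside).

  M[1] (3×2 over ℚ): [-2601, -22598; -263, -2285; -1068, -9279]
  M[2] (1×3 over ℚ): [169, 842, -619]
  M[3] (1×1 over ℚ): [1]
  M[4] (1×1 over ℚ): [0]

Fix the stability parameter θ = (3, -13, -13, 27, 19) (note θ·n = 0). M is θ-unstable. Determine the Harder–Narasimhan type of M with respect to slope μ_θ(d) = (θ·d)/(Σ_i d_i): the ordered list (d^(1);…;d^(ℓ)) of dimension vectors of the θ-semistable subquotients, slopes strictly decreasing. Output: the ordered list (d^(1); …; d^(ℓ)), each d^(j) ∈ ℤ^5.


Via rank(M_{q-1}∘⋯∘M_p): M ≅ I[1,2], I[1,4], I[2,2], I[5,5].
μ_θ-semistable layers: μ^(1)=27; μ^(2)=19; μ^(3)=-5; μ^(4)=-23/3; μ^(5)=-13

((0, 0, 0, 1, 0); (0, 0, 0, 0, 1); (1, 1, 0, 0, 0); (1, 1, 1, 0, 0); (0, 1, 0, 0, 0))


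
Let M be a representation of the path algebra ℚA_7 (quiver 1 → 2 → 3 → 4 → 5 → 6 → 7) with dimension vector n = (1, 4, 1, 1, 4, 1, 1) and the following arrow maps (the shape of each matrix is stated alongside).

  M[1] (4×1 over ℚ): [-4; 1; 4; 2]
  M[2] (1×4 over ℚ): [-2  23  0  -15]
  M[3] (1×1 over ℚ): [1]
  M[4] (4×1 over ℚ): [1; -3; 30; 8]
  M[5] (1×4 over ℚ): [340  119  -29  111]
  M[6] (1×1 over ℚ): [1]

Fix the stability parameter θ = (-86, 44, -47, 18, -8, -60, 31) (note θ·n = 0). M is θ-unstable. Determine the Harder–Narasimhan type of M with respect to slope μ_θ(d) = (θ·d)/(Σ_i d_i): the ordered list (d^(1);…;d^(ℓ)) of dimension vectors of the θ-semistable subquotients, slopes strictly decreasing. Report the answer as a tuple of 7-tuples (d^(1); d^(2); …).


Interval decomposition of M: I[1,7], I[2,2]^3, I[5,5]^3.
HN type (ℓ=5): μ^(1)=44; μ^(2)=31; μ^(3)=-8; μ^(4)=-53/5; μ^(5)=-86

((0, 3, 0, 0, 0, 0, 0); (0, 0, 0, 0, 0, 0, 1); (0, 0, 0, 0, 3, 0, 0); (0, 1, 1, 1, 1, 1, 0); (1, 0, 0, 0, 0, 0, 0))


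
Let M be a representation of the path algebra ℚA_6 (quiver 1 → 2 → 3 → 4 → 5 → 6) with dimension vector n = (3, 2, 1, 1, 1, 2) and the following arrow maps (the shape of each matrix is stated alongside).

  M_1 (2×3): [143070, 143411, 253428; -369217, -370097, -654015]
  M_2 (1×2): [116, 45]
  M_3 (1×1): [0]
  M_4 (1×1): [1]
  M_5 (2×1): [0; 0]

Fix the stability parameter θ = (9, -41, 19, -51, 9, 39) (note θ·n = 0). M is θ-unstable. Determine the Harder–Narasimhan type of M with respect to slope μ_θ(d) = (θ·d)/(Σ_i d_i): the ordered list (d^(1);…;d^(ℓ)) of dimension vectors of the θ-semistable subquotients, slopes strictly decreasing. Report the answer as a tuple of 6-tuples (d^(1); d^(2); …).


Barcode: M ≅ I[1,1], I[1,2], I[1,3], I[4,5], I[6,6]^2. HN layers by μ_θ (5 steps, strictly decreasing):
  μ^(1)=39; μ^(2)=19; μ^(3)=9; μ^(4)=-16; μ^(5)=-51

((0, 0, 0, 0, 0, 2); (0, 0, 1, 0, 0, 0); (1, 0, 0, 0, 1, 0); (2, 2, 0, 0, 0, 0); (0, 0, 0, 1, 0, 0))


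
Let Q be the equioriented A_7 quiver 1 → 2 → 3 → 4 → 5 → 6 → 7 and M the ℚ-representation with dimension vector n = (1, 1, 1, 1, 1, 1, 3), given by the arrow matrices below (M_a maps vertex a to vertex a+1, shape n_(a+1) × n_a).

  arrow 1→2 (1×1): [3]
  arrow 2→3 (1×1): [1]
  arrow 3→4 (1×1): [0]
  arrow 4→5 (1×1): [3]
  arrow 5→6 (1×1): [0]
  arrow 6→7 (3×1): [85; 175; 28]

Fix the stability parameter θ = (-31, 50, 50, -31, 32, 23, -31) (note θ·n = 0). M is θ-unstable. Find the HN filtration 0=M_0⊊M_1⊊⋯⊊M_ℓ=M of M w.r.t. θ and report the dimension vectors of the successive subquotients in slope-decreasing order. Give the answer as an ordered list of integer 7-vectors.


Via rank(M_{q-1}∘⋯∘M_p): M ≅ I[1,3], I[4,5], I[6,7], I[7,7]^2.
μ_θ-semistable layers: μ^(1)=50; μ^(2)=32; μ^(3)=-4; μ^(4)=-31

((0, 1, 1, 0, 0, 0, 0); (0, 0, 0, 0, 1, 0, 0); (0, 0, 0, 0, 0, 1, 1); (1, 0, 0, 1, 0, 0, 2))


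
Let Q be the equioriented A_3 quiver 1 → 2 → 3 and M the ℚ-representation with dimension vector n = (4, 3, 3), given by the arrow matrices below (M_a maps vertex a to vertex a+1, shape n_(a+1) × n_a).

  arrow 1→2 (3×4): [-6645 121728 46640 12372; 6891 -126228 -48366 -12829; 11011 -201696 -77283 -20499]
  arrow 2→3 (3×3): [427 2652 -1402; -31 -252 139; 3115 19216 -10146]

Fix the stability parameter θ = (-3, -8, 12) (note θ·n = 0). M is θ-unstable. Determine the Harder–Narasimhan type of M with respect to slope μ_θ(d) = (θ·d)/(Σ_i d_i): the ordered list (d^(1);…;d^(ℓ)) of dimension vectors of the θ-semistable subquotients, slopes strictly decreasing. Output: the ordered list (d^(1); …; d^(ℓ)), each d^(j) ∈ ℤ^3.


Barcode: M ≅ I[1,1], I[1,3]^3. HN layers by μ_θ (3 steps, strictly decreasing):
  μ^(1)=12; μ^(2)=-3; μ^(3)=-11/2

((0, 0, 3); (1, 0, 0); (3, 3, 0))


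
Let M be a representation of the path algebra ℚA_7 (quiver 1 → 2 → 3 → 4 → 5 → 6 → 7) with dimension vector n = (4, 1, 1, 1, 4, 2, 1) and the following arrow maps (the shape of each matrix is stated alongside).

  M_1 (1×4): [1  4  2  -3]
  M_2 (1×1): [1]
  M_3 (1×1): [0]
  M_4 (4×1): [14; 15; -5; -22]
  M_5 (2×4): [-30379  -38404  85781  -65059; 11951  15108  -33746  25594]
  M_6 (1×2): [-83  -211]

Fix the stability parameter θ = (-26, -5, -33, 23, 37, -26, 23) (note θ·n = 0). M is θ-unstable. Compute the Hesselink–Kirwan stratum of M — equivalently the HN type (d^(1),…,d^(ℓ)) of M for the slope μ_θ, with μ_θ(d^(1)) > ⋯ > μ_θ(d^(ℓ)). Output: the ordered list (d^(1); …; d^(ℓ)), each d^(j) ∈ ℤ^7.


Via rank(M_{q-1}∘⋯∘M_p): M ≅ I[1,1]^3, I[1,3], I[4,7], I[5,5]^2, I[5,6].
μ_θ-semistable layers: μ^(1)=37; μ^(2)=23; μ^(3)=34/3; μ^(4)=11/2; μ^(5)=-19; μ^(6)=-26

((0, 0, 0, 0, 2, 0, 0); (0, 0, 0, 0, 0, 0, 1); (0, 0, 0, 1, 1, 1, 0); (0, 0, 0, 0, 1, 1, 0); (0, 1, 1, 0, 0, 0, 0); (4, 0, 0, 0, 0, 0, 0))


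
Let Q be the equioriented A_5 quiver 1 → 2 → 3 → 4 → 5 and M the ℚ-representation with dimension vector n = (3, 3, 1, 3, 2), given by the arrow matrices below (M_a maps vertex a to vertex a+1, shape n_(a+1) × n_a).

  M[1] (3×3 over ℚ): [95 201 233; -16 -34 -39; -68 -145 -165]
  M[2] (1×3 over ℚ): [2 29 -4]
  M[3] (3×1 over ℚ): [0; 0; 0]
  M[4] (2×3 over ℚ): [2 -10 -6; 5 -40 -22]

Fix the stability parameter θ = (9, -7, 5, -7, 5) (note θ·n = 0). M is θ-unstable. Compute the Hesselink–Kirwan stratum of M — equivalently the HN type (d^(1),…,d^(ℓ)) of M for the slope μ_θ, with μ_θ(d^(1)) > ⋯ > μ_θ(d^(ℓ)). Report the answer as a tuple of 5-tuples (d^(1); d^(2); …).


Via rank(M_{q-1}∘⋯∘M_p): M ≅ I[1,2]^2, I[1,3], I[4,4], I[4,5]^2.
μ_θ-semistable layers: μ^(1)=5; μ^(2)=1; μ^(3)=-7

((0, 0, 1, 0, 2); (3, 3, 0, 0, 0); (0, 0, 0, 3, 0))


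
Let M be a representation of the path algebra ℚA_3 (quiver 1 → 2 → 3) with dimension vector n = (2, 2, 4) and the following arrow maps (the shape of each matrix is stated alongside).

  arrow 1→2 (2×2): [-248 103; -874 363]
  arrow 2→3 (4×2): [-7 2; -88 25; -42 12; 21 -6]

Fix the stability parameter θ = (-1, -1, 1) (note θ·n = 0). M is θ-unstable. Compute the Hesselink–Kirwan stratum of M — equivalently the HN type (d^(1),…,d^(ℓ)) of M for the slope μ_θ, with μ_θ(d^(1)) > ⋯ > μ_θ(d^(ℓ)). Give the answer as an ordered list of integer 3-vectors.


Interval decomposition of M: I[1,3]^2, I[3,3]^2.
HN type (ℓ=2): μ^(1)=1; μ^(2)=-1

((0, 0, 4); (2, 2, 0))


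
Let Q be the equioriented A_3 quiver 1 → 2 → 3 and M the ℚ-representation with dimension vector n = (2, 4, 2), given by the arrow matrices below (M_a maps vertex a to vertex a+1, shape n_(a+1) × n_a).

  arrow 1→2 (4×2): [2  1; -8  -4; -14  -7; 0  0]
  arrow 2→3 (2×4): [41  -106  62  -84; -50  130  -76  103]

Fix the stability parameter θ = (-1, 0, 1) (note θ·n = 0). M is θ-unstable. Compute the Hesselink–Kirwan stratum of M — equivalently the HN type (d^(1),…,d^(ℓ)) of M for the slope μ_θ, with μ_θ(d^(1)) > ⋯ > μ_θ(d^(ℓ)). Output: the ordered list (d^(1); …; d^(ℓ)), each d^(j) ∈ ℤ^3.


Via rank(M_{q-1}∘⋯∘M_p): M ≅ I[1,1], I[1,3], I[2,2]^2, I[2,3].
μ_θ-semistable layers: μ^(1)=1; μ^(2)=0; μ^(3)=-1

((0, 0, 2); (0, 4, 0); (2, 0, 0))


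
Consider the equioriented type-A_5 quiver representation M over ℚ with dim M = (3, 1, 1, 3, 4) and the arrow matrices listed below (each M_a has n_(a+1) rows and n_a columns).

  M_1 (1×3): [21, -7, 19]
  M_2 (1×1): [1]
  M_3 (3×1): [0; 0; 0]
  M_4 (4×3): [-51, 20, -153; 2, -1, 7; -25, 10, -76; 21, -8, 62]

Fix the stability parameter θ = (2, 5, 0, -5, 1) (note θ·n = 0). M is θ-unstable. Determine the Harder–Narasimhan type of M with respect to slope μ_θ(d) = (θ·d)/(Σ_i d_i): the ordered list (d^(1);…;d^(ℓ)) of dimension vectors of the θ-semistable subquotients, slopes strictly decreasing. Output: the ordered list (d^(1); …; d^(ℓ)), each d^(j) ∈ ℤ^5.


Barcode: M ≅ I[1,1]^2, I[1,3], I[4,5]^3, I[5,5]. HN layers by μ_θ (4 steps, strictly decreasing):
  μ^(1)=5/2; μ^(2)=2; μ^(3)=1; μ^(4)=-5

((0, 1, 1, 0, 0); (3, 0, 0, 0, 0); (0, 0, 0, 0, 4); (0, 0, 0, 3, 0))


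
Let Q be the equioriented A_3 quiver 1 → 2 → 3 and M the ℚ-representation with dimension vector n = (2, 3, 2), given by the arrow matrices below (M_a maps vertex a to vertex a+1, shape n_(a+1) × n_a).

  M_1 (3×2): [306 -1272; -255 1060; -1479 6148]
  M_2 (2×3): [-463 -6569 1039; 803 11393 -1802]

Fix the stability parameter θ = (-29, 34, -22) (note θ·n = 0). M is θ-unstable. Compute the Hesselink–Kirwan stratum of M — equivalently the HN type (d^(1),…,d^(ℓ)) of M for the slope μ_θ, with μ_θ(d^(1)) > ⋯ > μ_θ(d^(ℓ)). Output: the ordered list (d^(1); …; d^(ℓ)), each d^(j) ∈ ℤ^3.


Via rank(M_{q-1}∘⋯∘M_p): M ≅ I[1,1], I[1,3], I[2,2], I[2,3].
μ_θ-semistable layers: μ^(1)=34; μ^(2)=6; μ^(3)=-29

((0, 1, 0); (0, 2, 2); (2, 0, 0))


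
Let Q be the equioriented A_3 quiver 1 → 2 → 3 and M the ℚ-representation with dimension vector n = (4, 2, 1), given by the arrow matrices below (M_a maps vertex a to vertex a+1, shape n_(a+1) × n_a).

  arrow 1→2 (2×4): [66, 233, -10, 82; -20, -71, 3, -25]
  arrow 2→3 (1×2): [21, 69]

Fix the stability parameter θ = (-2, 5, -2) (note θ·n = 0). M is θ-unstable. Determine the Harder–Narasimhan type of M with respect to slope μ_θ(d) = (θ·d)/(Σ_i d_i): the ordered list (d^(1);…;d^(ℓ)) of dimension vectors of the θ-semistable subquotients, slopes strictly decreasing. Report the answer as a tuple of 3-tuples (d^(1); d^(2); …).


Via rank(M_{q-1}∘⋯∘M_p): M ≅ I[1,1]^2, I[1,2], I[1,3].
μ_θ-semistable layers: μ^(1)=5; μ^(2)=3/2; μ^(3)=-2

((0, 1, 0); (0, 1, 1); (4, 0, 0))


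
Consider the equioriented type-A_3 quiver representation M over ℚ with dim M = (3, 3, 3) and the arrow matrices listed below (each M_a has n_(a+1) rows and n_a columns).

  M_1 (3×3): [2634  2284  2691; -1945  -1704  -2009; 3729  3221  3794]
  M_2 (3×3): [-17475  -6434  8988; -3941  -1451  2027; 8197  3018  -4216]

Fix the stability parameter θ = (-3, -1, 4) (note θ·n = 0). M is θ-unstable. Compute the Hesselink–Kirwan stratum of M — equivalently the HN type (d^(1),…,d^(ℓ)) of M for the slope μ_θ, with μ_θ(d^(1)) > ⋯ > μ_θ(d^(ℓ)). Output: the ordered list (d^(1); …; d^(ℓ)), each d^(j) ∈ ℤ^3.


Via rank(M_{q-1}∘⋯∘M_p): M ≅ I[1,2], I[1,3]^2, I[3,3].
μ_θ-semistable layers: μ^(1)=4; μ^(2)=-1; μ^(3)=-3

((0, 0, 3); (0, 3, 0); (3, 0, 0))


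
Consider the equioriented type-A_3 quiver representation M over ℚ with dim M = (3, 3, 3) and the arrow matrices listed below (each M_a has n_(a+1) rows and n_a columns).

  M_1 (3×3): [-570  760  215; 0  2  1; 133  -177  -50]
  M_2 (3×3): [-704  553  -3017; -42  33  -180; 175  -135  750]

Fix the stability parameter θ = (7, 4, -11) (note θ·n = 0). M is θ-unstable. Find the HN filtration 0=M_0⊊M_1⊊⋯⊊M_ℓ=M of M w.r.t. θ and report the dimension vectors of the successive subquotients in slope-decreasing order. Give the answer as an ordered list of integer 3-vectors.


Interval decomposition of M: I[1,1], I[1,3]^2, I[2,3].
HN type (ℓ=3): μ^(1)=7; μ^(2)=0; μ^(3)=-7/2

((1, 0, 0); (2, 2, 2); (0, 1, 1))


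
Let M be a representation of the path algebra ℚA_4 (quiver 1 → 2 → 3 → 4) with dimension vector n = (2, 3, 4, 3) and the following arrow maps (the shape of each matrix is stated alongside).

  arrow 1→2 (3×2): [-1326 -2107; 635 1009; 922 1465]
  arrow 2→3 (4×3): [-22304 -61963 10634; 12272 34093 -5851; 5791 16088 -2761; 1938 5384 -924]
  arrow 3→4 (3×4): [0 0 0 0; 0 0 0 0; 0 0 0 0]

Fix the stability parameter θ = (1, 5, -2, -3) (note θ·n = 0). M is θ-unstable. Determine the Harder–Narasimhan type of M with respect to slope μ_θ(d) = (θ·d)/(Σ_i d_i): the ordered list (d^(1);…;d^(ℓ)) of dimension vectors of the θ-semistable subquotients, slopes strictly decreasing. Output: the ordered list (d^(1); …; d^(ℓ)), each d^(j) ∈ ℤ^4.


Via rank(M_{q-1}∘⋯∘M_p): M ≅ I[1,3]^2, I[2,3], I[3,3], I[4,4]^3.
μ_θ-semistable layers: μ^(1)=3/2; μ^(2)=1; μ^(3)=-2; μ^(4)=-3

((0, 3, 3, 0); (2, 0, 0, 0); (0, 0, 1, 0); (0, 0, 0, 3))


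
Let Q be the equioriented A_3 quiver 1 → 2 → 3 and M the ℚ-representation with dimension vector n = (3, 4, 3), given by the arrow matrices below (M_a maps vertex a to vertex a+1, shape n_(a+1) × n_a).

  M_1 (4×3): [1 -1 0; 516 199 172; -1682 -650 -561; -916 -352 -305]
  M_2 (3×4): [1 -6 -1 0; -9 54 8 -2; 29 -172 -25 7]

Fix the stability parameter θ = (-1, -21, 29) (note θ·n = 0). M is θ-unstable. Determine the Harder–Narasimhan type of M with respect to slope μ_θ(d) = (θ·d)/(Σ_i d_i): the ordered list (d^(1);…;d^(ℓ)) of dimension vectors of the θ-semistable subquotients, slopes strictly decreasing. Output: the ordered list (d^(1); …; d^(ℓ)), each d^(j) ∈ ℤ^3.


Interval decomposition of M: I[1,3]^3, I[2,2].
HN type (ℓ=3): μ^(1)=29; μ^(2)=-11; μ^(3)=-21

((0, 0, 3); (3, 3, 0); (0, 1, 0))


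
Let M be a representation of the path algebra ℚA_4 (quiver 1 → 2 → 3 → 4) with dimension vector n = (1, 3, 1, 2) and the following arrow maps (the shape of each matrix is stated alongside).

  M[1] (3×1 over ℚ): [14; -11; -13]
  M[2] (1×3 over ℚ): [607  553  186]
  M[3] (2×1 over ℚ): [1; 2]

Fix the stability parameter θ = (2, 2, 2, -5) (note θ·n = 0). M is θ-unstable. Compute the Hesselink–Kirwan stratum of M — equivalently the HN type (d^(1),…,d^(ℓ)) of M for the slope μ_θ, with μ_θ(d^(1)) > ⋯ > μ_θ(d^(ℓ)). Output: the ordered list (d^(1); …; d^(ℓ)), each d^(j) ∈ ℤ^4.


Interval decomposition of M: I[1,4], I[2,2]^2, I[4,4].
HN type (ℓ=3): μ^(1)=2; μ^(2)=1/4; μ^(3)=-5

((0, 2, 0, 0); (1, 1, 1, 1); (0, 0, 0, 1))


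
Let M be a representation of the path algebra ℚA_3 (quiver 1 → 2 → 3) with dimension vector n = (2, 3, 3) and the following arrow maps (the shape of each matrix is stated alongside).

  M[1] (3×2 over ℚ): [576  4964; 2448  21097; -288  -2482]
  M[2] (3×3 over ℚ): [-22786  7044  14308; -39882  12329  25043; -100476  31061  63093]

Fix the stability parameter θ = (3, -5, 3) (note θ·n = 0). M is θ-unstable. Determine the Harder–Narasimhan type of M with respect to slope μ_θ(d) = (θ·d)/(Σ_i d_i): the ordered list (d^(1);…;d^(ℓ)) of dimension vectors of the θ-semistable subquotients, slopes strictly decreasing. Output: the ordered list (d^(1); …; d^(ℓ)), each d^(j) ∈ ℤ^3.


Via rank(M_{q-1}∘⋯∘M_p): M ≅ I[1,1], I[1,3], I[2,3]^2.
μ_θ-semistable layers: μ^(1)=3; μ^(2)=-1; μ^(3)=-5

((1, 0, 3); (1, 1, 0); (0, 2, 0))


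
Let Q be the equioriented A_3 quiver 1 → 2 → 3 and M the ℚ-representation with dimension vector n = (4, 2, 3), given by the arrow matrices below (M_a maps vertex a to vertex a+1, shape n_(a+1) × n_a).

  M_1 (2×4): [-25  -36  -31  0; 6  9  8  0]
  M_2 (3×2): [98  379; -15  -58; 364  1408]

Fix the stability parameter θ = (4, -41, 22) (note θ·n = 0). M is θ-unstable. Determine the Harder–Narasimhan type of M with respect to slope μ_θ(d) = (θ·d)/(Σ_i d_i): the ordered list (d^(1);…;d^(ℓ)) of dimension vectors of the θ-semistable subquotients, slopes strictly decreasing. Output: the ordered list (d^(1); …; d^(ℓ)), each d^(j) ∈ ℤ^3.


Barcode: M ≅ I[1,1]^2, I[1,3]^2, I[3,3]. HN layers by μ_θ (3 steps, strictly decreasing):
  μ^(1)=22; μ^(2)=4; μ^(3)=-37/2

((0, 0, 3); (2, 0, 0); (2, 2, 0))


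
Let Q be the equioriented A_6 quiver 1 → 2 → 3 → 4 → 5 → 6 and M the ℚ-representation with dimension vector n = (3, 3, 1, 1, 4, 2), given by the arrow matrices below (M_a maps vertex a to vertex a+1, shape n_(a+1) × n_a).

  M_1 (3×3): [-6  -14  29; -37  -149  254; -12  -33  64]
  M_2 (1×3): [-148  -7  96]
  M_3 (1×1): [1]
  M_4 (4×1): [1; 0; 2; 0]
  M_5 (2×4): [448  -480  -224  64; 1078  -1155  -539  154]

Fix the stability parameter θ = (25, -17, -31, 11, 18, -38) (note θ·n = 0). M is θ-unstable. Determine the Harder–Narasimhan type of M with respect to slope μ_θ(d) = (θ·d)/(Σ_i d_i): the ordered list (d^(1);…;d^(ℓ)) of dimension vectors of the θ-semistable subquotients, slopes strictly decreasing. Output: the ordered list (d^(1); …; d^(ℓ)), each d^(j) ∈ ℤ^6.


Barcode: M ≅ I[1,2]^2, I[1,5], I[5,5]^2, I[5,6], I[6,6]. HN layers by μ_θ (6 steps, strictly decreasing):
  μ^(1)=18; μ^(2)=11; μ^(3)=4; μ^(4)=-23/3; μ^(5)=-10; μ^(6)=-38

((0, 0, 0, 0, 3, 0); (0, 0, 0, 1, 0, 0); (2, 2, 0, 0, 0, 0); (1, 1, 1, 0, 0, 0); (0, 0, 0, 0, 1, 1); (0, 0, 0, 0, 0, 1))


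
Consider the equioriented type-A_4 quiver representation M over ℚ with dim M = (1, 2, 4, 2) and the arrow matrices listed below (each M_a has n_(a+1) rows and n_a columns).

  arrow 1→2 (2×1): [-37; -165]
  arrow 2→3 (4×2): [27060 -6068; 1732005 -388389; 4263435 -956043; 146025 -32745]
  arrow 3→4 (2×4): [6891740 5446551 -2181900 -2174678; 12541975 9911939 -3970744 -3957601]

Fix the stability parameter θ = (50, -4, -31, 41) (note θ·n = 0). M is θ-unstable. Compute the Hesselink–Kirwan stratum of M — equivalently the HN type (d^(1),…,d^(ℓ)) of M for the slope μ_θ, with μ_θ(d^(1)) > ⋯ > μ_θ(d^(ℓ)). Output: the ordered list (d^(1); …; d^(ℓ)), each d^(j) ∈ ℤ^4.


Via rank(M_{q-1}∘⋯∘M_p): M ≅ I[1,2], I[2,4], I[3,3]^2, I[3,4].
μ_θ-semistable layers: μ^(1)=41; μ^(2)=23; μ^(3)=-35/2; μ^(4)=-31

((0, 0, 0, 2); (1, 1, 0, 0); (0, 1, 1, 0); (0, 0, 3, 0))


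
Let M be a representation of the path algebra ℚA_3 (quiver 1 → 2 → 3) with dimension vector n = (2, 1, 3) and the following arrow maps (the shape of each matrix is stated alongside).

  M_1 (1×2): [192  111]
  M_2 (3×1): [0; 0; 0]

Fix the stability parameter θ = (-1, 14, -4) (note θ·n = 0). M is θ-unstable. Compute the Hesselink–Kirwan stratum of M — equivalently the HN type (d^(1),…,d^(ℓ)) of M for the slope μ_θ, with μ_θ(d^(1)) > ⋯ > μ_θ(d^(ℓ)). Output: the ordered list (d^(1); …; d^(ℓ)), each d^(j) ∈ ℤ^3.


Barcode: M ≅ I[1,1], I[1,2], I[3,3]^3. HN layers by μ_θ (3 steps, strictly decreasing):
  μ^(1)=14; μ^(2)=-1; μ^(3)=-4

((0, 1, 0); (2, 0, 0); (0, 0, 3))


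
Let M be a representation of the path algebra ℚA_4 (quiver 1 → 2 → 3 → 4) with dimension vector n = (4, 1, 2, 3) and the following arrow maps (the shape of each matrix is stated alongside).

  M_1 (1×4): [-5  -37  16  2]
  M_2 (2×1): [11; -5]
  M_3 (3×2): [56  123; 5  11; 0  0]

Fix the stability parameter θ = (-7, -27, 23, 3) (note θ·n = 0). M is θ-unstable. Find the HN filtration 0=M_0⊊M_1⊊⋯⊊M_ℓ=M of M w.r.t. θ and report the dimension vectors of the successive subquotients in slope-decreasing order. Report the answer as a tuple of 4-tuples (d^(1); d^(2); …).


Via rank(M_{q-1}∘⋯∘M_p): M ≅ I[1,1]^3, I[1,4], I[3,4], I[4,4].
μ_θ-semistable layers: μ^(1)=13; μ^(2)=3; μ^(3)=-7; μ^(4)=-17

((0, 0, 2, 2); (0, 0, 0, 1); (3, 0, 0, 0); (1, 1, 0, 0))


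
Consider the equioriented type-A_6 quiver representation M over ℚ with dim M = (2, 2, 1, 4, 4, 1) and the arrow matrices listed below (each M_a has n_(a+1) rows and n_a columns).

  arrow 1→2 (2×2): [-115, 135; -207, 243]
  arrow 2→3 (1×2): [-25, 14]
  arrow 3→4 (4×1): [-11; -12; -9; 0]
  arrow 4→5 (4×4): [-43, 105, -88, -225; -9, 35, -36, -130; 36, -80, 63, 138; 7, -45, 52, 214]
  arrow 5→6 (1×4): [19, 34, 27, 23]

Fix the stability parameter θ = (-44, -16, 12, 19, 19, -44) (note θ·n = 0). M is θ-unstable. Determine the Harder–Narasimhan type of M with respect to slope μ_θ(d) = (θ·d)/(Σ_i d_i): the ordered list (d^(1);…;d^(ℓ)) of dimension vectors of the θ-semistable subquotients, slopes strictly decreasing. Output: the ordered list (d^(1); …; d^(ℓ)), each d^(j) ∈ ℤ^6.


Interval decomposition of M: I[1,1], I[1,6], I[2,2], I[4,4], I[4,5]^2, I[5,5].
HN type (ℓ=4): μ^(1)=19; μ^(2)=3/2; μ^(3)=-16; μ^(4)=-44

((0, 0, 0, 3, 3, 0); (0, 0, 1, 1, 1, 1); (0, 2, 0, 0, 0, 0); (2, 0, 0, 0, 0, 0))


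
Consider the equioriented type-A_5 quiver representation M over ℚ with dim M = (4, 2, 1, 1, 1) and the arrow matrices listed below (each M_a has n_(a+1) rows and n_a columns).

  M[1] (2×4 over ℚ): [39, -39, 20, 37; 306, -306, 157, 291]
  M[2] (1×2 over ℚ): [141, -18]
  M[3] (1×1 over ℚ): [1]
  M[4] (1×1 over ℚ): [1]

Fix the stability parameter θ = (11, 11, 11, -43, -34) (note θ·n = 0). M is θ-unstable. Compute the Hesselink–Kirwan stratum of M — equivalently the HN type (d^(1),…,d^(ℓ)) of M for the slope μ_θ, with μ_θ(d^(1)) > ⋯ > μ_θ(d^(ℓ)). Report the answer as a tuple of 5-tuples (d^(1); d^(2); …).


Via rank(M_{q-1}∘⋯∘M_p): M ≅ I[1,1]^2, I[1,2], I[1,5].
μ_θ-semistable layers: μ^(1)=11; μ^(2)=-44/5

((3, 1, 0, 0, 0); (1, 1, 1, 1, 1))


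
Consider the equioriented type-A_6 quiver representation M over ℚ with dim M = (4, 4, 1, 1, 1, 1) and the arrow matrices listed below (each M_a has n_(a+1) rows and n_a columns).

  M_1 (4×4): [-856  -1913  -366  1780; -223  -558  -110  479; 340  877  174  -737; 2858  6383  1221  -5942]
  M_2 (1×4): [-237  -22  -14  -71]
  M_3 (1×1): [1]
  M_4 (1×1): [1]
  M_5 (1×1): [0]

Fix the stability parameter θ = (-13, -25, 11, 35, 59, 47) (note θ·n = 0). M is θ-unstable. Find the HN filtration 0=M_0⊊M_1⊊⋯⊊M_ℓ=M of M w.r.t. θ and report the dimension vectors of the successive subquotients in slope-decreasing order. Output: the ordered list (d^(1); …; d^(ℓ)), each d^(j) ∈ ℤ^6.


Via rank(M_{q-1}∘⋯∘M_p): M ≅ I[1,2]^3, I[1,5], I[6,6].
μ_θ-semistable layers: μ^(1)=59; μ^(2)=47; μ^(3)=35; μ^(4)=11; μ^(5)=-19

((0, 0, 0, 0, 1, 0); (0, 0, 0, 0, 0, 1); (0, 0, 0, 1, 0, 0); (0, 0, 1, 0, 0, 0); (4, 4, 0, 0, 0, 0))


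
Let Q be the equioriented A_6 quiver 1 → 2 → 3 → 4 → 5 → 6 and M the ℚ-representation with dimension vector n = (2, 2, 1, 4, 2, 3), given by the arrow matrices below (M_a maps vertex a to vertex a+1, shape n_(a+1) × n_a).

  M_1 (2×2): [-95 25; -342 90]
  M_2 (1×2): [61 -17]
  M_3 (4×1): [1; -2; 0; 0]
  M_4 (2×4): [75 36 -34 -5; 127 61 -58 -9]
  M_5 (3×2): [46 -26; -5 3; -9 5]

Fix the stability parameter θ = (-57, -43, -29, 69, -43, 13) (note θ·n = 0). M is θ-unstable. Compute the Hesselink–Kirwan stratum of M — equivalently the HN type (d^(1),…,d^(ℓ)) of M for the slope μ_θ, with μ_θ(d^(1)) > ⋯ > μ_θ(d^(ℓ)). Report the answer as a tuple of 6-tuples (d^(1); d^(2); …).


Via rank(M_{q-1}∘⋯∘M_p): M ≅ I[1,1], I[1,6], I[2,2], I[4,4]^2, I[4,6], I[6,6].
μ_θ-semistable layers: μ^(1)=69; μ^(2)=13; μ^(3)=-29; μ^(4)=-43; μ^(5)=-57

((0, 0, 0, 2, 0, 0); (0, 0, 0, 2, 2, 3); (0, 0, 1, 0, 0, 0); (0, 2, 0, 0, 0, 0); (2, 0, 0, 0, 0, 0))
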